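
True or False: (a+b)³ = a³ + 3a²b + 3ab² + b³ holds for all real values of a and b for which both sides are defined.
Claim: (a+b)³ = a³ + 3a²b + 3ab² + b³.
Reasoning: (a+b)³ = (a+b)(a+b)² = (a+b)(a² + 2ab + b²) = a³ + 2a²b + ab² + a²b + 2ab² + b³ = a³ + 3a²b + 3ab² + b³.
So the two sides agree for all real values of a and b for which both sides are defined.

Conclusion: True.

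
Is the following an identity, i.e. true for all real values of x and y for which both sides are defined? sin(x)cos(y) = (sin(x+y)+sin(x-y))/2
Claim: sin(x)cos(y) = (sin(x+y)+sin(x-y))/2.
Reasoning: sin(x+y) = sin(x)cos(y) + cos(x)sin(y) and sin(x-y) = sin(x)cos(y) - cos(x)sin(y). Adding, sin(x+y) + sin(x-y) = 2sin(x)cos(y); divide by 2.
So the two sides agree for all real values of x and y for which both sides are defined.

Conclusion: Yes, this is an identity.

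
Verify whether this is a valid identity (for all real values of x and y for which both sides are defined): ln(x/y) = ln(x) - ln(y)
Claim: ln(x/y) = ln(x) - ln(y).
Reasoning: Both sides are simultaneously defined only when x, y > 0. Write x = e^p, y = e^q. Then x/y = e^(p-q), so ln(x/y) = p - q = ln(x) - ln(y).
So the two sides agree for all real values of x and y for which both sides are defined.

Conclusion: Yes, this is an identity.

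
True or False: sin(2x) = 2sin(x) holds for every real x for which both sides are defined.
Claim: sin(2x) = 2sin(x).
Test a specific point where both sides are defined: x = -π/4.
LHS = sin(2x) ≈ -1.0000
RHS = 2sin(x) ≈ -1.4142
Since -1.0000 ≠ -1.4142, the equation fails at this point, so it cannot hold for every real x for which both sides are defined.
The correct double-angle formula is sin(2x) = 2sin(x)cos(x).

Conclusion: False.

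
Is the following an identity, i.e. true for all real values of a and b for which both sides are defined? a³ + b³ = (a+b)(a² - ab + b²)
Yes, this is an identity.

Claim: a³ + b³ = (a+b)(a² - ab + b²).
Reasoning: Expand the right side: (a+b)(a² - ab + b²) = a³ - a²b + ab² + a²b - ab² + b³ = a³ + b³ (the middle terms cancel in pairs).
So the two sides agree for all real values of a and b for which both sides are defined.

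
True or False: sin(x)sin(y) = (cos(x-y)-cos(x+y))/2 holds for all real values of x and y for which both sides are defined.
Claim: sin(x)sin(y) = (cos(x-y)-cos(x+y))/2.
Reasoning: cos(x-y) = cos(x)cos(y) + sin(x)sin(y) and cos(x+y) = cos(x)cos(y) - sin(x)sin(y). Subtracting, cos(x-y) - cos(x+y) = 2sin(x)sin(y); divide by 2.
So the two sides agree for all real values of x and y for which both sides are defined.

Conclusion: True.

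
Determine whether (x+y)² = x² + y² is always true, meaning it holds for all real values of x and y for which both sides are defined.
No, this is NOT an identity.

Claim: (x+y)² = x² + y².
Test a specific point where both sides are defined: x = 2, y = 3/2.
LHS = (x+y)² ≈ 12.2500
RHS = x² + y² ≈ 6.2500
Since 12.2500 ≠ 6.2500, the equation fails at this point, so it cannot hold for all real values of x and y for which both sides are defined.
The correct expansion is (x+y)² = x² + 2xy + y²; the cross term 2xy is missing.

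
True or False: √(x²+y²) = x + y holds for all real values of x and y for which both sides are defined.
Claim: √(x²+y²) = x + y.
Test a specific point where both sides are defined: x = 3/2, y = 5.
LHS = √(x²+y²) ≈ 5.2202
RHS = x + y ≈ 6.5000
Since 5.2202 ≠ 6.5000, the equation fails at this point, so it cannot hold for all real values of x and y for which both sides are defined.
(x+y)² = x² + 2xy + y², not x² + y², so the square root does not split this way.

Conclusion: False.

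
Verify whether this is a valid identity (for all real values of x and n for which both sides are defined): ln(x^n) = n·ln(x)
Claim: ln(x^n) = n·ln(x).
Reasoning: The right side requires x > 0. For x > 0, x^n = (e^(ln x))^n = e^(n·ln x), so taking ln of both sides gives ln(x^n) = n·ln(x).
So the two sides agree for all real values of x and n for which both sides are defined.

Conclusion: Yes, this is an identity.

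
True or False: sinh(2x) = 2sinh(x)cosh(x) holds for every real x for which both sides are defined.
True.

Claim: sinh(2x) = 2sinh(x)cosh(x).
Reasoning: 2sinh(x)cosh(x) = 2 · (e^x - e^-x)/2 · (e^x + e^-x)/2 = (e^(2x) - e^(-2x))/2 = sinh(2x).
So the two sides agree for every real x for which both sides are defined.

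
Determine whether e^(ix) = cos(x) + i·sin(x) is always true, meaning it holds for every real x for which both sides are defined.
Yes, this is an identity.

Claim: e^(ix) = cos(x) + i·sin(x).
Reasoning: Euler's formula. Expand e^(ix) = Σ (ix)^k / k!. Since i² = -1, the even-k terms are Σ (-1)^m x^(2m)/(2m)! = cos(x) and the odd-k terms are i · Σ (-1)^m x^(2m+1)/(2m+1)! = i·sin(x).
So the two sides agree for every real x for which both sides are defined.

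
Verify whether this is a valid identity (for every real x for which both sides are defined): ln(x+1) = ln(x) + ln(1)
Claim: ln(x+1) = ln(x) + ln(1).
Test a specific point where both sides are defined: x = 4.
LHS = ln(x+1) ≈ 1.6094
RHS = ln(x) + ln(1) ≈ 1.3863
Since 1.6094 ≠ 1.3863, the equation fails at this point, so it cannot hold for every real x for which both sides are defined.
ln(1) = 0, so the right side is just ln(x), which differs from ln(x+1).

Conclusion: No, this is NOT an identity.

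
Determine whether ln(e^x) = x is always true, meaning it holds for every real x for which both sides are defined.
Yes, this is an identity.

Claim: ln(e^x) = x.
Reasoning: ln is the inverse of the exponential: ln(e^x) asks for the exponent p with e^p = e^x, and since e^p is one-to-one that exponent is p = x.
So the two sides agree for every real x for which both sides are defined.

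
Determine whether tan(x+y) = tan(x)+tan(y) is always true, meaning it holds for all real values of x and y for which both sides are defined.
No, this is NOT an identity.

Claim: tan(x+y) = tan(x)+tan(y).
Test a specific point where both sides are defined: x = 3π/4, y = -π/3.
LHS = tan(x+y) ≈ 3.7321
RHS = tan(x)+tan(y) ≈ -2.7321
Since 3.7321 ≠ -2.7321, the equation fails at this point, so it cannot hold for all real values of x and y for which both sides are defined.
The correct formula is tan(x+y) = (tan(x) + tan(y))/(1 - tan(x)tan(y)).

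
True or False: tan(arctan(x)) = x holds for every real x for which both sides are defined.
Claim: tan(arctan(x)) = x.
Reasoning: For every real x, arctan(x) is by definition the angle in (-π/2, π/2) whose tangent equals x. Taking the tangent of that angle returns x.
So the two sides agree for every real x for which both sides are defined.

Conclusion: True.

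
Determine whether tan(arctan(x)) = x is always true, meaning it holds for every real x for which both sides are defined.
Claim: tan(arctan(x)) = x.
Reasoning: For every real x, arctan(x) is by definition the angle in (-π/2, π/2) whose tangent equals x. Taking the tangent of that angle returns x.
So the two sides agree for every real x for which both sides are defined.

Conclusion: Yes, this is an identity.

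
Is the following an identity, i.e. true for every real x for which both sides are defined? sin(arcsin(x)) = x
Yes, this is an identity.

Claim: sin(arcsin(x)) = x.
Reasoning: For -1 ≤ x ≤ 1 (where arcsin is defined), arcsin(x) is by definition an angle whose sine equals x. Taking the sine of that angle returns x. (Note the other order, arcsin(sin x) = x, is NOT an identity.)
So the two sides agree for every real x for which both sides are defined.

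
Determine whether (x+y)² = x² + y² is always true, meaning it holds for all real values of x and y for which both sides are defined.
Claim: (x+y)² = x² + y².
Test a specific point where both sides are defined: x = 1/2, y = 3.
LHS = (x+y)² ≈ 12.2500
RHS = x² + y² ≈ 9.2500
Since 12.2500 ≠ 9.2500, the equation fails at this point, so it cannot hold for all real values of x and y for which both sides are defined.
The correct expansion is (x+y)² = x² + 2xy + y²; the cross term 2xy is missing.

Conclusion: No, this is NOT an identity.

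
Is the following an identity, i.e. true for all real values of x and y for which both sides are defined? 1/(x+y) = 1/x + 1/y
Claim: 1/(x+y) = 1/x + 1/y.
Test a specific point where both sides are defined: x = 1, y = 1/2.
LHS = 1/(x+y) ≈ 0.6667
RHS = 1/x + 1/y ≈ 3.0000
Since 0.6667 ≠ 3.0000, the equation fails at this point, so it cannot hold for all real values of x and y for which both sides are defined.
1/x + 1/y = (x+y)/(xy), which is not 1/(x+y).

Conclusion: No, this is NOT an identity.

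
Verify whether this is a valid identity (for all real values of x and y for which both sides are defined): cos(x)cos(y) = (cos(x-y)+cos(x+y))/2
Yes, this is an identity.

Claim: cos(x)cos(y) = (cos(x-y)+cos(x+y))/2.
Reasoning: cos(x-y) = cos(x)cos(y) + sin(x)sin(y) and cos(x+y) = cos(x)cos(y) - sin(x)sin(y). Adding, cos(x-y) + cos(x+y) = 2cos(x)cos(y); divide by 2.
So the two sides agree for all real values of x and y for which both sides are defined.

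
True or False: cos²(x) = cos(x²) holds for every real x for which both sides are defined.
False.

Claim: cos²(x) = cos(x²).
Test a specific point where both sides are defined: x = π.
LHS = cos²(x) ≈ 1.0000
RHS = cos(x²) ≈ -0.9027
Since 1.0000 ≠ -0.9027, the equation fails at this point, so it cannot hold for every real x for which both sides are defined.
cos²(x) means (cos x)², squaring the output; cos(x²) squares the input. These are different functions.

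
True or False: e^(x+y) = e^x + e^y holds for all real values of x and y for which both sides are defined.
False.

Claim: e^(x+y) = e^x + e^y.
Test a specific point where both sides are defined: x = 1, y = 1.
LHS = e^(x+y) ≈ 7.3891
RHS = e^x + e^y ≈ 5.4366
Since 7.3891 ≠ 5.4366, the equation fails at this point, so it cannot hold for all real values of x and y for which both sides are defined.
The correct rule is e^(x+y) = e^x · e^y (a product, not a sum).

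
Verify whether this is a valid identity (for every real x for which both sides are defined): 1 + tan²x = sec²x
Claim: 1 + tan²x = sec²x.
Reasoning: Start from sin²x + cos²x = 1 and divide every term by cos²x (allowed wherever tan x and sec x are defined): tan²x + 1 = 1/cos²x = sec²x.
So the two sides agree for every real x for which both sides are defined.

Conclusion: Yes, this is an identity.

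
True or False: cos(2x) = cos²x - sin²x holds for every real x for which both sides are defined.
True.

Claim: cos(2x) = cos²x - sin²x.
Reasoning: Put y = x in the addition formula cos(x+y) = cos(x)cos(y) - sin(x)sin(y): cos(2x) = cos²x - sin²x.
So the two sides agree for every real x for which both sides are defined.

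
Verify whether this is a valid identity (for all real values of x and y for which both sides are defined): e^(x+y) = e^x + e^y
No, this is NOT an identity.

Claim: e^(x+y) = e^x + e^y.
Test a specific point where both sides are defined: x = -1, y = 3.
LHS = e^(x+y) ≈ 7.3891
RHS = e^x + e^y ≈ 20.4534
Since 7.3891 ≠ 20.4534, the equation fails at this point, so it cannot hold for all real values of x and y for which both sides are defined.
The correct rule is e^(x+y) = e^x · e^y (a product, not a sum).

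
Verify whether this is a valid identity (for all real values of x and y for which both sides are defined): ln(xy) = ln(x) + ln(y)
Yes, this is an identity.

Claim: ln(xy) = ln(x) + ln(y).
Reasoning: Both sides are simultaneously defined only when x, y > 0. Write x = e^p, y = e^q (p = ln x, q = ln y). Then xy = e^p · e^q = e^(p+q), so ln(xy) = p + q = ln(x) + ln(y).
So the two sides agree for all real values of x and y for which both sides are defined.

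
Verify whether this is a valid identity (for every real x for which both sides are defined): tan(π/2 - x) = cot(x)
Claim: tan(π/2 - x) = cot(x).
Reasoning: tan(π/2 - x) = sin(π/2 - x)/cos(π/2 - x) = cos(x)/sin(x) = cot(x), using the cofunction identities sin(π/2 - x) = cos(x) and cos(π/2 - x) = sin(x).
So the two sides agree for every real x for which both sides are defined.

Conclusion: Yes, this is an identity.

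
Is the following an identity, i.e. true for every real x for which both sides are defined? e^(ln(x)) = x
Yes, this is an identity.

Claim: e^(ln(x)) = x.
Reasoning: For x > 0, ln(x) is by definition the exponent p such that e^p = x. Raising e to that exponent therefore returns x: e^(ln x) = x.
So the two sides agree for every real x for which both sides are defined.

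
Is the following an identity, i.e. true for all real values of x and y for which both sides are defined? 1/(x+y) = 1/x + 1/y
No, this is NOT an identity.

Claim: 1/(x+y) = 1/x + 1/y.
Test a specific point where both sides are defined: x = 1, y = -2.
LHS = 1/(x+y) ≈ -1.0000
RHS = 1/x + 1/y ≈ 0.5000
Since -1.0000 ≠ 0.5000, the equation fails at this point, so it cannot hold for all real values of x and y for which both sides are defined.
1/x + 1/y = (x+y)/(xy), which is not 1/(x+y).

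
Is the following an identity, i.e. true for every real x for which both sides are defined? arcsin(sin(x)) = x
Claim: arcsin(sin(x)) = x.
Test a specific point where both sides are defined: x = 2π/3.
LHS = arcsin(sin(x)) ≈ 1.0472
RHS = x ≈ 2.0944
Since 1.0472 ≠ 2.0944, the equation fails at this point, so it cannot hold for every real x for which both sides are defined.
arcsin only returns values in [-π/2, π/2], so arcsin(sin(x)) = x holds only for x in that interval, not for all real x.

Conclusion: No, this is NOT an identity.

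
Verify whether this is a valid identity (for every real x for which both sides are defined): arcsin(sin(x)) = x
No, this is NOT an identity.

Claim: arcsin(sin(x)) = x.
Test a specific point where both sides are defined: x = π.
LHS = arcsin(sin(x)) ≈ 0.0000
RHS = x ≈ 3.1416
Since 0.0000 ≠ 3.1416, the equation fails at this point, so it cannot hold for every real x for which both sides are defined.
arcsin only returns values in [-π/2, π/2], so arcsin(sin(x)) = x holds only for x in that interval, not for all real x.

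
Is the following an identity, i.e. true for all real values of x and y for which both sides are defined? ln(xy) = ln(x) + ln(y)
Yes, this is an identity.

Claim: ln(xy) = ln(x) + ln(y).
Reasoning: Both sides are simultaneously defined only when x, y > 0. Write x = e^p, y = e^q (p = ln x, q = ln y). Then xy = e^p · e^q = e^(p+q), so ln(xy) = p + q = ln(x) + ln(y).
So the two sides agree for all real values of x and y for which both sides are defined.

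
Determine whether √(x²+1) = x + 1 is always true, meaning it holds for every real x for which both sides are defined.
No, this is NOT an identity.

Claim: √(x²+1) = x + 1.
Test a specific point where both sides are defined: x = 3/2.
LHS = √(x²+1) ≈ 1.8028
RHS = x + 1 ≈ 2.5000
Since 1.8028 ≠ 2.5000, the equation fails at this point, so it cannot hold for every real x for which both sides are defined.
(x+1)² = x² + 2x + 1 ≠ x² + 1 unless x = 0.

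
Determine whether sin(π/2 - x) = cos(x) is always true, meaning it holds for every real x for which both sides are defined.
Claim: sin(π/2 - x) = cos(x).
Reasoning: Use sin(u - v) = sin(u)cos(v) - cos(u)sin(v) with u = π/2, v = x: sin(π/2)cos(x) - cos(π/2)sin(x) = 1·cos(x) - 0·sin(x) = cos(x).
So the two sides agree for every real x for which both sides are defined.

Conclusion: Yes, this is an identity.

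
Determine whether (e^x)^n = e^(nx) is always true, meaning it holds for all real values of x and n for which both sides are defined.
Claim: (e^x)^n = e^(nx).
Reasoning: e^x is a positive real number, and for a positive base B and real exponent n, B^n = e^(n·ln B). With B = e^x, ln B = x, so (e^x)^n = e^(n·x).
So the two sides agree for all real values of x and n for which both sides are defined.

Conclusion: Yes, this is an identity.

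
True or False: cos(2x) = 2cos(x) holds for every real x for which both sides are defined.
Claim: cos(2x) = 2cos(x).
Test a specific point where both sides are defined: x = π/6.
LHS = cos(2x) ≈ 0.5000
RHS = 2cos(x) ≈ 1.7321
Since 0.5000 ≠ 1.7321, the equation fails at this point, so it cannot hold for every real x for which both sides are defined.
The correct double-angle formula is cos(2x) = cos²x - sin²x.

Conclusion: False.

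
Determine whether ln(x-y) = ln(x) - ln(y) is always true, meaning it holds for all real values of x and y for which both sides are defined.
No, this is NOT an identity.

Claim: ln(x-y) = ln(x) - ln(y).
Test a specific point where both sides are defined: x = 2, y = 1/2.
LHS = ln(x-y) ≈ 0.4055
RHS = ln(x) - ln(y) ≈ 1.3863
Since 0.4055 ≠ 1.3863, the equation fails at this point, so it cannot hold for all real values of x and y for which both sides are defined.
ln(x) - ln(y) = ln(x/y), not ln(x-y).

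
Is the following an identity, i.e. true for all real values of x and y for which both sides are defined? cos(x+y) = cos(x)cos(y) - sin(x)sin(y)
Claim: cos(x+y) = cos(x)cos(y) - sin(x)sin(y).
Reasoning: By Euler's formula e^(i(x+y)) = e^(ix)·e^(iy) = (cos x + i·sin x)(cos y + i·sin y). The real part of the left side is cos(x+y); the real part of the product is cos(x)cos(y) - sin(x)sin(y) (since i·i = -1).
So the two sides agree for all real values of x and y for which both sides are defined.

Conclusion: Yes, this is an identity.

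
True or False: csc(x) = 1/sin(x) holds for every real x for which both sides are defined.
Claim: csc(x) = 1/sin(x).
Reasoning: csc(x) is by definition the reciprocal of sin(x), wherever sin(x) ≠ 0.
So the two sides agree for every real x for which both sides are defined.

Conclusion: True.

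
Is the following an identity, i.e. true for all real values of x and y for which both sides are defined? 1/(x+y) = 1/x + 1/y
Claim: 1/(x+y) = 1/x + 1/y.
Test a specific point where both sides are defined: x = 4, y = 2.
LHS = 1/(x+y) ≈ 0.1667
RHS = 1/x + 1/y ≈ 0.7500
Since 0.1667 ≠ 0.7500, the equation fails at this point, so it cannot hold for all real values of x and y for which both sides are defined.
1/x + 1/y = (x+y)/(xy), which is not 1/(x+y).

Conclusion: No, this is NOT an identity.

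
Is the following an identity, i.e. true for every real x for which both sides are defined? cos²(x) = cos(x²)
Claim: cos²(x) = cos(x²).
Test a specific point where both sides are defined: x = π/2.
LHS = cos²(x) ≈ 0.0000
RHS = cos(x²) ≈ -0.7812
Since 0.0000 ≠ -0.7812, the equation fails at this point, so it cannot hold for every real x for which both sides are defined.
cos²(x) means (cos x)², squaring the output; cos(x²) squares the input. These are different functions.

Conclusion: No, this is NOT an identity.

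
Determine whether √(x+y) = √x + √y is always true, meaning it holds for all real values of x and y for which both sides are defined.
No, this is NOT an identity.

Claim: √(x+y) = √x + √y.
Test a specific point where both sides are defined: x = 1/2, y = 2.
LHS = √(x+y) ≈ 1.5811
RHS = √x + √y ≈ 2.1213
Since 1.5811 ≠ 2.1213, the equation fails at this point, so it cannot hold for all real values of x and y for which both sides are defined.
Squaring the right side gives x + 2√(xy) + y, not x + y.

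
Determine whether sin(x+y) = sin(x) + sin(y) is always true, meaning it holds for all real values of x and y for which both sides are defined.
No, this is NOT an identity.

Claim: sin(x+y) = sin(x) + sin(y).
Test a specific point where both sides are defined: x = -π/2, y = -π/6.
LHS = sin(x+y) ≈ -0.8660
RHS = sin(x) + sin(y) ≈ -1.5000
Since -0.8660 ≠ -1.5000, the equation fails at this point, so it cannot hold for all real values of x and y for which both sides are defined.
The correct expansion is sin(x+y) = sin(x)cos(y) + cos(x)sin(y); sine is not additive.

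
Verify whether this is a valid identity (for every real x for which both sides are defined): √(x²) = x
Claim: √(x²) = x.
Test a specific point where both sides are defined: x = -3.
LHS = √(x²) ≈ 3.0000
RHS = x ≈ -3.0000
Since 3.0000 ≠ -3.0000, the equation fails at this point, so it cannot hold for every real x for which both sides are defined.
√(x²) = |x|, which differs from x whenever x < 0 (both sides are defined for every real x).

Conclusion: No, this is NOT an identity.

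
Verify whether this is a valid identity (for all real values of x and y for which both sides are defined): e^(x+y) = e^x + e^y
Claim: e^(x+y) = e^x + e^y.
Test a specific point where both sides are defined: x = 1/2, y = 3/2.
LHS = e^(x+y) ≈ 7.3891
RHS = e^x + e^y ≈ 6.1304
Since 7.3891 ≠ 6.1304, the equation fails at this point, so it cannot hold for all real values of x and y for which both sides are defined.
The correct rule is e^(x+y) = e^x · e^y (a product, not a sum).

Conclusion: No, this is NOT an identity.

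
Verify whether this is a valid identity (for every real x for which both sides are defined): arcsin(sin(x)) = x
No, this is NOT an identity.

Claim: arcsin(sin(x)) = x.
Test a specific point where both sides are defined: x = 2π/3.
LHS = arcsin(sin(x)) ≈ 1.0472
RHS = x ≈ 2.0944
Since 1.0472 ≠ 2.0944, the equation fails at this point, so it cannot hold for every real x for which both sides are defined.
arcsin only returns values in [-π/2, π/2], so arcsin(sin(x)) = x holds only for x in that interval, not for all real x.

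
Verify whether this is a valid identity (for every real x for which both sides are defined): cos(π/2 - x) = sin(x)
Yes, this is an identity.

Claim: cos(π/2 - x) = sin(x).
Reasoning: Use cos(u - v) = cos(u)cos(v) + sin(u)sin(v) with u = π/2, v = x: cos(π/2)cos(x) + sin(π/2)sin(x) = 0·cos(x) + 1·sin(x) = sin(x).
So the two sides agree for every real x for which both sides are defined.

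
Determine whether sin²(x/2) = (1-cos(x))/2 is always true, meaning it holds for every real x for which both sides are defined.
Claim: sin²(x/2) = (1-cos(x))/2.
Reasoning: Use cos(2θ) = 1 - 2sin²θ with θ = x/2: cos(x) = 1 - 2sin²(x/2). Solving for sin²(x/2) gives (1 - cos(x))/2.
So the two sides agree for every real x for which both sides are defined.

Conclusion: Yes, this is an identity.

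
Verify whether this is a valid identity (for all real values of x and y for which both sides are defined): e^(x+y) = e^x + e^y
Claim: e^(x+y) = e^x + e^y.
Test a specific point where both sides are defined: x = 3/2, y = -2.
LHS = e^(x+y) ≈ 0.6065
RHS = e^x + e^y ≈ 4.6170
Since 0.6065 ≠ 4.6170, the equation fails at this point, so it cannot hold for all real values of x and y for which both sides are defined.
The correct rule is e^(x+y) = e^x · e^y (a product, not a sum).

Conclusion: No, this is NOT an identity.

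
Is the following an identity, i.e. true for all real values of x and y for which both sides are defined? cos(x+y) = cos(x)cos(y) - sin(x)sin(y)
Claim: cos(x+y) = cos(x)cos(y) - sin(x)sin(y).
Reasoning: By Euler's formula e^(i(x+y)) = e^(ix)·e^(iy) = (cos x + i·sin x)(cos y + i·sin y). The real part of the left side is cos(x+y); the real part of the product is cos(x)cos(y) - sin(x)sin(y) (since i·i = -1).
So the two sides agree for all real values of x and y for which both sides are defined.

Conclusion: Yes, this is an identity.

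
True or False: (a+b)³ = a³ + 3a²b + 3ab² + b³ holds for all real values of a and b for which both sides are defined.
Claim: (a+b)³ = a³ + 3a²b + 3ab² + b³.
Reasoning: (a+b)³ = (a+b)(a+b)² = (a+b)(a² + 2ab + b²) = a³ + 2a²b + ab² + a²b + 2ab² + b³ = a³ + 3a²b + 3ab² + b³.
So the two sides agree for all real values of a and b for which both sides are defined.

Conclusion: True.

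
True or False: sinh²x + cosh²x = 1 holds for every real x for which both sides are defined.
False.

Claim: sinh²x + cosh²x = 1.
Test a specific point where both sides are defined: x = -1.
LHS = sinh²x + cosh²x ≈ 3.7622
RHS = 1 ≈ 1.0000
Since 3.7622 ≠ 1.0000, the equation fails at this point, so it cannot hold for every real x for which both sides are defined.
The correct hyperbolic identity is cosh²x - sinh²x = 1 (a difference); the sum sinh²x + cosh²x equals cosh(2x).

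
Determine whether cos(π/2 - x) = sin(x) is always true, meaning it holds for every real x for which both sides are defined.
Claim: cos(π/2 - x) = sin(x).
Reasoning: Use cos(u - v) = cos(u)cos(v) + sin(u)sin(v) with u = π/2, v = x: cos(π/2)cos(x) + sin(π/2)sin(x) = 0·cos(x) + 1·sin(x) = sin(x).
So the two sides agree for every real x for which both sides are defined.

Conclusion: Yes, this is an identity.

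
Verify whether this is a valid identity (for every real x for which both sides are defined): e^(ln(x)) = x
Claim: e^(ln(x)) = x.
Reasoning: For x > 0, ln(x) is by definition the exponent p such that e^p = x. Raising e to that exponent therefore returns x: e^(ln x) = x.
So the two sides agree for every real x for which both sides are defined.

Conclusion: Yes, this is an identity.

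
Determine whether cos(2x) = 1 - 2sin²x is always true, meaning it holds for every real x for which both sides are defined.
Yes, this is an identity.

Claim: cos(2x) = 1 - 2sin²x.
Reasoning: cos(2x) = cos²x - sin²x. Replace cos²x by 1 - sin²x: (1 - sin²x) - sin²x = 1 - 2sin²x.
So the two sides agree for every real x for which both sides are defined.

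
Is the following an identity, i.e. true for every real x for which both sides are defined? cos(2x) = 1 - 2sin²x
Yes, this is an identity.

Claim: cos(2x) = 1 - 2sin²x.
Reasoning: cos(2x) = cos²x - sin²x. Replace cos²x by 1 - sin²x: (1 - sin²x) - sin²x = 1 - 2sin²x.
So the two sides agree for every real x for which both sides are defined.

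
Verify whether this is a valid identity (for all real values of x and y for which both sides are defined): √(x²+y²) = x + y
Claim: √(x²+y²) = x + y.
Test a specific point where both sides are defined: x = 2, y = -2.
LHS = √(x²+y²) ≈ 2.8284
RHS = x + y ≈ 0.0000
Since 2.8284 ≠ 0.0000, the equation fails at this point, so it cannot hold for all real values of x and y for which both sides are defined.
(x+y)² = x² + 2xy + y², not x² + y², so the square root does not split this way.

Conclusion: No, this is NOT an identity.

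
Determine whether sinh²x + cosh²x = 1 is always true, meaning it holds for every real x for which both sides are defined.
Claim: sinh²x + cosh²x = 1.
Test a specific point where both sides are defined: x = 3.
LHS = sinh²x + cosh²x ≈ 201.7156
RHS = 1 ≈ 1.0000
Since 201.7156 ≠ 1.0000, the equation fails at this point, so it cannot hold for every real x for which both sides are defined.
The correct hyperbolic identity is cosh²x - sinh²x = 1 (a difference); the sum sinh²x + cosh²x equals cosh(2x).

Conclusion: No, this is NOT an identity.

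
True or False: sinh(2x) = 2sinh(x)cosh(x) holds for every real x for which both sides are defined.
True.

Claim: sinh(2x) = 2sinh(x)cosh(x).
Reasoning: 2sinh(x)cosh(x) = 2 · (e^x - e^-x)/2 · (e^x + e^-x)/2 = (e^(2x) - e^(-2x))/2 = sinh(2x).
So the two sides agree for every real x for which both sides are defined.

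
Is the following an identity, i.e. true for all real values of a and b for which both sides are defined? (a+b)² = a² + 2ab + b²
Yes, this is an identity.

Claim: (a+b)² = a² + 2ab + b².
Reasoning: Expand: (a+b)² = (a+b)(a+b) = a·a + a·b + b·a + b·b = a² + 2ab + b².
So the two sides agree for all real values of a and b for which both sides are defined.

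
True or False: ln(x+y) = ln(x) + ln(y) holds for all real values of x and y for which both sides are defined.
False.

Claim: ln(x+y) = ln(x) + ln(y).
Test a specific point where both sides are defined: x = 3, y = 1.
LHS = ln(x+y) ≈ 1.3863
RHS = ln(x) + ln(y) ≈ 1.0986
Since 1.3863 ≠ 1.0986, the equation fails at this point, so it cannot hold for all real values of x and y for which both sides are defined.
ln(x) + ln(y) = ln(xy), not ln(x+y).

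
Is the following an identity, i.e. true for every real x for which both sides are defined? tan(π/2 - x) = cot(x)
Claim: tan(π/2 - x) = cot(x).
Reasoning: tan(π/2 - x) = sin(π/2 - x)/cos(π/2 - x) = cos(x)/sin(x) = cot(x), using the cofunction identities sin(π/2 - x) = cos(x) and cos(π/2 - x) = sin(x).
So the two sides agree for every real x for which both sides are defined.

Conclusion: Yes, this is an identity.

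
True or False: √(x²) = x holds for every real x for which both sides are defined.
False.

Claim: √(x²) = x.
Test a specific point where both sides are defined: x = -2.
LHS = √(x²) ≈ 2.0000
RHS = x ≈ -2.0000
Since 2.0000 ≠ -2.0000, the equation fails at this point, so it cannot hold for every real x for which both sides are defined.
√(x²) = |x|, which differs from x whenever x < 0 (both sides are defined for every real x).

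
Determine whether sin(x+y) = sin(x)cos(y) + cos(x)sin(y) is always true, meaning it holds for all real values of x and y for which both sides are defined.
Yes, this is an identity.

Claim: sin(x+y) = sin(x)cos(y) + cos(x)sin(y).
Reasoning: By Euler's formula e^(i(x+y)) = e^(ix)·e^(iy) = (cos x + i·sin x)(cos y + i·sin y). The imaginary part of the left side is sin(x+y); the imaginary part of the product is sin(x)cos(y) + cos(x)sin(y).
So the two sides agree for all real values of x and y for which both sides are defined.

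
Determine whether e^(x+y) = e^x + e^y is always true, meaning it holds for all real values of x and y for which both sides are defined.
Claim: e^(x+y) = e^x + e^y.
Test a specific point where both sides are defined: x = -2, y = 4.
LHS = e^(x+y) ≈ 7.3891
RHS = e^x + e^y ≈ 54.7335
Since 7.3891 ≠ 54.7335, the equation fails at this point, so it cannot hold for all real values of x and y for which both sides are defined.
The correct rule is e^(x+y) = e^x · e^y (a product, not a sum).

Conclusion: No, this is NOT an identity.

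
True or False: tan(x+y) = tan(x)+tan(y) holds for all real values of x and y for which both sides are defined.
Claim: tan(x+y) = tan(x)+tan(y).
Test a specific point where both sides are defined: x = π/4, y = 2π/3.
LHS = tan(x+y) ≈ -0.2679
RHS = tan(x)+tan(y) ≈ -0.7321
Since -0.2679 ≠ -0.7321, the equation fails at this point, so it cannot hold for all real values of x and y for which both sides are defined.
The correct formula is tan(x+y) = (tan(x) + tan(y))/(1 - tan(x)tan(y)).

Conclusion: False.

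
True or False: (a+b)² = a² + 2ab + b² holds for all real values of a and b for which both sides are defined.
True.

Claim: (a+b)² = a² + 2ab + b².
Reasoning: Expand: (a+b)² = (a+b)(a+b) = a·a + a·b + b·a + b·b = a² + 2ab + b².
So the two sides agree for all real values of a and b for which both sides are defined.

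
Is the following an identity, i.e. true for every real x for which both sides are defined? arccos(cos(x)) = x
Claim: arccos(cos(x)) = x.
Test a specific point where both sides are defined: x = -π/4.
LHS = arccos(cos(x)) ≈ 0.7854
RHS = x ≈ -0.7854
Since 0.7854 ≠ -0.7854, the equation fails at this point, so it cannot hold for every real x for which both sides are defined.
arccos only returns values in [0, π], so arccos(cos(x)) = x holds only for x in that interval, not for all real x.

Conclusion: No, this is NOT an identity.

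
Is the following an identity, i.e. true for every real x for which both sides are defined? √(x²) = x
Claim: √(x²) = x.
Test a specific point where both sides are defined: x = -2.
LHS = √(x²) ≈ 2.0000
RHS = x ≈ -2.0000
Since 2.0000 ≠ -2.0000, the equation fails at this point, so it cannot hold for every real x for which both sides are defined.
√(x²) = |x|, which differs from x whenever x < 0 (both sides are defined for every real x).

Conclusion: No, this is NOT an identity.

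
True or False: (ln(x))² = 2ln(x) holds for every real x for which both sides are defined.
False.

Claim: (ln(x))² = 2ln(x).
Test a specific point where both sides are defined: x = 1/2.
LHS = (ln(x))² ≈ 0.4805
RHS = 2ln(x) ≈ -1.3863
Since 0.4805 ≠ -1.3863, the equation fails at this point, so it cannot hold for every real x for which both sides are defined.
2ln(x) equals ln(x²), which is not the same as (ln x)².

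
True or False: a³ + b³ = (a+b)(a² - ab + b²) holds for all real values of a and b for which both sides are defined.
True.

Claim: a³ + b³ = (a+b)(a² - ab + b²).
Reasoning: Expand the right side: (a+b)(a² - ab + b²) = a³ - a²b + ab² + a²b - ab² + b³ = a³ + b³ (the middle terms cancel in pairs).
So the two sides agree for all real values of a and b for which both sides are defined.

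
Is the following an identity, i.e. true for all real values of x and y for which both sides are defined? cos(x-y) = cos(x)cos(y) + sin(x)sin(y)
Yes, this is an identity.

Claim: cos(x-y) = cos(x)cos(y) + sin(x)sin(y).
Reasoning: Replace y by -y in cos(x+y) = cos(x)cos(y) - sin(x)sin(y) and use cos(-y) = cos(y), sin(-y) = -sin(y): cos(x-y) = cos(x)cos(y) + sin(x)sin(y).
So the two sides agree for all real values of x and y for which both sides are defined.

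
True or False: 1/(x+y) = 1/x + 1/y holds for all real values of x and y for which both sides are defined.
False.

Claim: 1/(x+y) = 1/x + 1/y.
Test a specific point where both sides are defined: x = 1, y = 1.
LHS = 1/(x+y) ≈ 0.5000
RHS = 1/x + 1/y ≈ 2.0000
Since 0.5000 ≠ 2.0000, the equation fails at this point, so it cannot hold for all real values of x and y for which both sides are defined.
1/x + 1/y = (x+y)/(xy), which is not 1/(x+y).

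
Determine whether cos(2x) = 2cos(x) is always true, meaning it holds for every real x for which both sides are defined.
No, this is NOT an identity.

Claim: cos(2x) = 2cos(x).
Test a specific point where both sides are defined: x = π.
LHS = cos(2x) ≈ 1.0000
RHS = 2cos(x) ≈ -2.0000
Since 1.0000 ≠ -2.0000, the equation fails at this point, so it cannot hold for every real x for which both sides are defined.
The correct double-angle formula is cos(2x) = cos²x - sin²x.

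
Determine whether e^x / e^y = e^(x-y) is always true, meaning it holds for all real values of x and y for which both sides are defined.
Claim: e^x / e^y = e^(x-y).
Reasoning: 1/e^y = e^(-y), so e^x / e^y = e^x · e^(-y) = e^(x + (-y)) = e^(x-y) by the product rule for exponents.
So the two sides agree for all real values of x and y for which both sides are defined.

Conclusion: Yes, this is an identity.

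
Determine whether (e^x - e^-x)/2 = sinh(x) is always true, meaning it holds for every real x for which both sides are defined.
Claim: (e^x - e^-x)/2 = sinh(x).
Reasoning: This is exactly the definition of the hyperbolic sine: sinh(x) := (e^x - e^-x)/2.
So the two sides agree for every real x for which both sides are defined.

Conclusion: Yes, this is an identity.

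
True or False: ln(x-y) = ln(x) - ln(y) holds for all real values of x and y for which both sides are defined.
False.

Claim: ln(x-y) = ln(x) - ln(y).
Test a specific point where both sides are defined: x = 3, y = 1.
LHS = ln(x-y) ≈ 0.6931
RHS = ln(x) - ln(y) ≈ 1.0986
Since 0.6931 ≠ 1.0986, the equation fails at this point, so it cannot hold for all real values of x and y for which both sides are defined.
ln(x) - ln(y) = ln(x/y), not ln(x-y).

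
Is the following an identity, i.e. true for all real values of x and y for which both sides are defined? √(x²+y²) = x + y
No, this is NOT an identity.

Claim: √(x²+y²) = x + y.
Test a specific point where both sides are defined: x = 3/2, y = 5.
LHS = √(x²+y²) ≈ 5.2202
RHS = x + y ≈ 6.5000
Since 5.2202 ≠ 6.5000, the equation fails at this point, so it cannot hold for all real values of x and y for which both sides are defined.
(x+y)² = x² + 2xy + y², not x² + y², so the square root does not split this way.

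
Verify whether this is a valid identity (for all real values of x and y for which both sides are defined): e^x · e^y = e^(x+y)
Claim: e^x · e^y = e^(x+y).
Reasoning: This is the law of exponents for a common base: multiplying powers adds exponents. E.g. from the series, (Σ x^j/j!)(Σ y^k/k!) = Σ_m (Σ_{j+k=m} x^j y^k/(j!k!)) = Σ_m (x+y)^m/m! by the binomial theorem.
So the two sides agree for all real values of x and y for which both sides are defined.

Conclusion: Yes, this is an identity.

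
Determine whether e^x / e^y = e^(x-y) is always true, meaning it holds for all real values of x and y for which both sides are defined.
Yes, this is an identity.

Claim: e^x / e^y = e^(x-y).
Reasoning: 1/e^y = e^(-y), so e^x / e^y = e^x · e^(-y) = e^(x + (-y)) = e^(x-y) by the product rule for exponents.
So the two sides agree for all real values of x and y for which both sides are defined.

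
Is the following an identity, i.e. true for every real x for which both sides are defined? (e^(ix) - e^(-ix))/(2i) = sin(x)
Claim: (e^(ix) - e^(-ix))/(2i) = sin(x).
Reasoning: By Euler's formula e^(ix) = cos(x) + i·sin(x) and e^(-ix) = cos(x) - i·sin(x). Subtracting cancels the cosine terms: e^(ix) - e^(-ix) = 2i·sin(x); divide by 2i.
So the two sides agree for every real x for which both sides are defined.

Conclusion: Yes, this is an identity.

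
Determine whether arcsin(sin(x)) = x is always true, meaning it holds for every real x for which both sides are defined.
No, this is NOT an identity.

Claim: arcsin(sin(x)) = x.
Test a specific point where both sides are defined: x = 2π/3.
LHS = arcsin(sin(x)) ≈ 1.0472
RHS = x ≈ 2.0944
Since 1.0472 ≠ 2.0944, the equation fails at this point, so it cannot hold for every real x for which both sides are defined.
arcsin only returns values in [-π/2, π/2], so arcsin(sin(x)) = x holds only for x in that interval, not for all real x.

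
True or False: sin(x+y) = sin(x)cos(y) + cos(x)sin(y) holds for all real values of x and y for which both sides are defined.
True.

Claim: sin(x+y) = sin(x)cos(y) + cos(x)sin(y).
Reasoning: By Euler's formula e^(i(x+y)) = e^(ix)·e^(iy) = (cos x + i·sin x)(cos y + i·sin y). The imaginary part of the left side is sin(x+y); the imaginary part of the product is sin(x)cos(y) + cos(x)sin(y).
So the two sides agree for all real values of x and y for which both sides are defined.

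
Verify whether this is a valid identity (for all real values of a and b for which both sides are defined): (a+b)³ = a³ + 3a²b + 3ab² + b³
Yes, this is an identity.

Claim: (a+b)³ = a³ + 3a²b + 3ab² + b³.
Reasoning: (a+b)³ = (a+b)(a+b)² = (a+b)(a² + 2ab + b²) = a³ + 2a²b + ab² + a²b + 2ab² + b³ = a³ + 3a²b + 3ab² + b³.
So the two sides agree for all real values of a and b for which both sides are defined.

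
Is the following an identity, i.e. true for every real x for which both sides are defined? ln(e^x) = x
Claim: ln(e^x) = x.
Reasoning: ln is the inverse of the exponential: ln(e^x) asks for the exponent p with e^p = e^x, and since e^p is one-to-one that exponent is p = x.
So the two sides agree for every real x for which both sides are defined.

Conclusion: Yes, this is an identity.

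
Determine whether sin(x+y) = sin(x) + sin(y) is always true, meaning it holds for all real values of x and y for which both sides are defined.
Claim: sin(x+y) = sin(x) + sin(y).
Test a specific point where both sides are defined: x = π, y = -π/2.
LHS = sin(x+y) ≈ 1.0000
RHS = sin(x) + sin(y) ≈ -1.0000
Since 1.0000 ≠ -1.0000, the equation fails at this point, so it cannot hold for all real values of x and y for which both sides are defined.
The correct expansion is sin(x+y) = sin(x)cos(y) + cos(x)sin(y); sine is not additive.

Conclusion: No, this is NOT an identity.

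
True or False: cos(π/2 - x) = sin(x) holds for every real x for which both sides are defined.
True.

Claim: cos(π/2 - x) = sin(x).
Reasoning: Use cos(u - v) = cos(u)cos(v) + sin(u)sin(v) with u = π/2, v = x: cos(π/2)cos(x) + sin(π/2)sin(x) = 0·cos(x) + 1·sin(x) = sin(x).
So the two sides agree for every real x for which both sides are defined.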